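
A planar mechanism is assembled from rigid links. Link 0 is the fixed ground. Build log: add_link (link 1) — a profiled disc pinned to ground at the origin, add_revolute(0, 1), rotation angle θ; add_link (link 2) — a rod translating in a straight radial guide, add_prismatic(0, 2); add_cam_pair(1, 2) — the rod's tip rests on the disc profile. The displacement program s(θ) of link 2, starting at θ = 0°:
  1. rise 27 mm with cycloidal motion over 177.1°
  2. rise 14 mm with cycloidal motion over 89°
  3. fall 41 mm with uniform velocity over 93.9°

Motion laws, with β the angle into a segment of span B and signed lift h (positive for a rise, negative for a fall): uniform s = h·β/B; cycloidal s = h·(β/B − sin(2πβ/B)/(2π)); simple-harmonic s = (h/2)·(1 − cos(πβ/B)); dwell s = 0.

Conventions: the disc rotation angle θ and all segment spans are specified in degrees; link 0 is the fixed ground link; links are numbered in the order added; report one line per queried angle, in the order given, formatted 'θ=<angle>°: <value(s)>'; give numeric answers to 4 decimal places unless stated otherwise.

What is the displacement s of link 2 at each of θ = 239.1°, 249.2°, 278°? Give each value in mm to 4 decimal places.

seg 1 [0°–177.1°] cycloidal, h=27: full span → s += 27 → s = 27.0000
seg 2 [177.1°–266.1°] cycloidal, h=14: θ=239.1° here. β=62, B=89. 14·(0.6966 − sin(2π·0.6966)/(2π)) = 11.8569 → s = 38.8569
seg 2 [177.1°–266.1°] cycloidal, h=14: θ=249.2° here. β=72.1, B=89. 14·(0.8101 − sin(2π·0.8101)/(2π)) = 13.4127 → s = 40.4127
seg 2 [177.1°–266.1°] cycloidal, h=14: full span → s += 14 → s = 41.0000
seg 3 [266.1°–360°] uniform, h=-41: θ=278° here. β=11.9, B=93.9. -41·11.9/93.9 = -5.1960 → s = 35.8040

θ=239.1°: 38.8569
θ=249.2°: 40.4127
θ=278°: 35.8040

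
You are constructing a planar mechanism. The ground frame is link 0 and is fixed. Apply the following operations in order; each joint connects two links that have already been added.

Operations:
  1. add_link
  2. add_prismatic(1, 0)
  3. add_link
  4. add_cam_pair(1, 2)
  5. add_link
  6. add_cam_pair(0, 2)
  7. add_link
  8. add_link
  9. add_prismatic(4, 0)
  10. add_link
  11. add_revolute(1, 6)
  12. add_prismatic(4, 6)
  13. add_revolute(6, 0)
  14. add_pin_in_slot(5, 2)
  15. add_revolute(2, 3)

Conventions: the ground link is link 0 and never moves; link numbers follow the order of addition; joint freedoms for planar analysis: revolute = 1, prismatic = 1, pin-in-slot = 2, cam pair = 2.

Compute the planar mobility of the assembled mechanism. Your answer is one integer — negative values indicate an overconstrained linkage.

L=1 J1=0 J2=0
add link → L=2 J1=0 J2=0
P@1,0 dof=1 J1 → L=2 J1=1 J2=0
add link → L=3 J1=1 J2=0
C@1,2 dof=2 J2 → L=3 J1=1 J2=1
add link → L=4 J1=1 J2=1
C@0,2 dof=2 J2 → L=4 J1=1 J2=2
add link → L=5 J1=1 J2=2
add link → L=6 J1=1 J2=2
P@4,0 dof=1 J1 → L=6 J1=2 J2=2
add link → L=7 J1=2 J2=2
R@1,6 dof=1 J1 → L=7 J1=3 J2=2
P@4,6 dof=1 J1 → L=7 J1=4 J2=2
R@6,0 dof=1 J1 → L=7 J1=5 J2=2
PS@5,2 dof=2 J2 → L=7 J1=5 J2=3
R@2,3 dof=1 J1 → L=7 J1=6 J2=3
M=3(L−1)−2J1−J2=3·6−2·6−3=3

M = 3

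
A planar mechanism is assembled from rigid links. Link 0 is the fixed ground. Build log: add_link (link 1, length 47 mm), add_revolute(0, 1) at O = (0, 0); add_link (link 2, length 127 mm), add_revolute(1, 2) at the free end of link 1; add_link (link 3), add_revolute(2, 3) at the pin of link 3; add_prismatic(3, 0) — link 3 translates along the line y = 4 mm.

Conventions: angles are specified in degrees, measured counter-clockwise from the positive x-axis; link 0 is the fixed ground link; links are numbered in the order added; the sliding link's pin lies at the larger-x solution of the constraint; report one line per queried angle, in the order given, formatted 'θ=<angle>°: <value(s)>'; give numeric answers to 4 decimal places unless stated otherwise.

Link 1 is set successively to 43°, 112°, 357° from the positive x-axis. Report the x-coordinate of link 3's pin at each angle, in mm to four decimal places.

geometry: r = 47 mm, L = 127 mm, e = 4 mm
θ=43°: crank pin P = (r cos θ, r sin θ) = (34.373624, 32.053923)
θ=43°: h = r sin θ − e = 32.053923 − 4 = 28.053923
θ=43°: x = r cos θ + √(L² − h²) = 34.373624 + 123.862736 = 158.236360
θ=112°: crank pin P = (r cos θ, r sin θ) = (-17.606510, 43.577641)
θ=112°: h = r sin θ − e = 43.577641 − 4 = 39.577641
θ=112°: x = r cos θ + √(L² − h²) = -17.606510 + 120.675641 = 103.069131
θ=357°: crank pin P = (r cos θ, r sin θ) = (46.935588, -2.459790)
θ=357°: h = r sin θ − e = -2.459790 − 4 = -6.459790
θ=357°: x = r cos θ + √(L² − h²) = 46.935588 + 126.835607 = 173.771195

θ=43°: 158.2364
θ=112°: 103.0691
θ=357°: 173.7712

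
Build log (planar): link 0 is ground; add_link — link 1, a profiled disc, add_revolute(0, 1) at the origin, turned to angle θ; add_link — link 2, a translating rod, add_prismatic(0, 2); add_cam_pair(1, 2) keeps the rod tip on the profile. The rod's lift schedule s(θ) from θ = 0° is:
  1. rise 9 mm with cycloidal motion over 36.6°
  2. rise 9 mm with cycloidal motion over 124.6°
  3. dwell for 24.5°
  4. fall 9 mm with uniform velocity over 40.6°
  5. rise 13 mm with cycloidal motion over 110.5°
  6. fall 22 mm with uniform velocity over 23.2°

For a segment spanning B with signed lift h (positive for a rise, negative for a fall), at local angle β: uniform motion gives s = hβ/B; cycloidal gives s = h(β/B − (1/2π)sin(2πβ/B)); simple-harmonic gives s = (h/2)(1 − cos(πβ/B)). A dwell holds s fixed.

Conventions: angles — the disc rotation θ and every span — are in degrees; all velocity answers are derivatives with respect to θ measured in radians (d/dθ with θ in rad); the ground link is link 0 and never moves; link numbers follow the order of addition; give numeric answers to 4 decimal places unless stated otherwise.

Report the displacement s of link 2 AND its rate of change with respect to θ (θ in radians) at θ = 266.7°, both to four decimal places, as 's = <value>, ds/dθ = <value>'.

seg 1 [0°–36.6°] cycloidal, h=9: full span → s += 9 → s = 9.0000
seg 2 [36.6°–161.2°] cycloidal, h=9: full span → s += 9 → s = 18.0000
seg 3 [161.2°–185.7°] dwell: s stays 18.0000
seg 4 [185.7°–226.3°] uniform, h=-9: full span → s += -9 → s = 9.0000
seg 5 [226.3°–336.8°] cycloidal, h=13: θ=266.7° here. β=40.4, B=110.5. 13·(0.3656 − sin(2π·0.3656)/(2π)) = 3.2062 → s = 12.2062
velocity in seg [226.3°–336.8°] (cycloidal), θ in radians: β = 40.4° = 0.7051 rad, B = 110.5° = 1.9286 rad; ds/dθ = (h/B)(1 − cos(2πβ/B)) = (13/1.9286)(1 − cos(2π·0.3656)) = 11.217745 mm/rad

s = 12.2062, ds/dθ = 11.2177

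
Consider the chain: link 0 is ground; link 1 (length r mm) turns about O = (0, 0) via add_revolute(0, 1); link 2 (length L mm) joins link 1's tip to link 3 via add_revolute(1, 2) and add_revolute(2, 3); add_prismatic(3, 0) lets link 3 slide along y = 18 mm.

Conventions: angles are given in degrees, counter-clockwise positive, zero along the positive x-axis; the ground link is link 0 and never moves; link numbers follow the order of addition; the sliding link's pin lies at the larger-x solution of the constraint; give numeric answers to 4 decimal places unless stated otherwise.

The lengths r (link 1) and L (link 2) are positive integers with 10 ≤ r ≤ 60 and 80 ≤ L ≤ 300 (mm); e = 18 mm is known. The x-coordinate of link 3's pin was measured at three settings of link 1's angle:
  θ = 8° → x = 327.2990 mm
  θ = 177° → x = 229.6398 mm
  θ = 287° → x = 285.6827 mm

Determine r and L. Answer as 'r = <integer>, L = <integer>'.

constraint per measurement: (x − r cos θ)² + (r sin θ − e)² = L²
subtracting the θ₁ and θ₂ equations cancels the r² and L² terms:
r = (x₁² − x₂²) / (2[(x₁cos θ₁ + e sin θ₁) − (x₂cos θ₂ + e sin θ₂)]) = 49.0000 → r = 49
L² = (x₁ − r cos θ₁)² + (r sin θ₁ − e)² = 77840.9867 → L = 279.0000 → L = 279
check at θ₃=287°: x = 285.6827 (printed 285.6827) ✓

r = 49, L = 279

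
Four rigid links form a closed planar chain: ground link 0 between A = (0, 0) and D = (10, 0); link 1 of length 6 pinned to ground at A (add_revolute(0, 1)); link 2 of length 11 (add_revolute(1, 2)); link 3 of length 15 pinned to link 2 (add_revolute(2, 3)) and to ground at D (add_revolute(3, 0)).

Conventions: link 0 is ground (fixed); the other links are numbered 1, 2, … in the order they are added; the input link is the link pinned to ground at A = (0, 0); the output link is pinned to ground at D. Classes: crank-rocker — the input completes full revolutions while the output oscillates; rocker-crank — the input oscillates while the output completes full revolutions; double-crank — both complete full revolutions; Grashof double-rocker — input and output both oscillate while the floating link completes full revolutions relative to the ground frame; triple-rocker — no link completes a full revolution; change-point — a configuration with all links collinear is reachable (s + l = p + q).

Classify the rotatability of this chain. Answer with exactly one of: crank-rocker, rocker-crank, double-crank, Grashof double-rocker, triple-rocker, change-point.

lengths: ground=10, input=6, coupler=11, output=15
sorted: s=6 (shortest), l=15 (longest), p+q=21
s + l = 21 vs p + q = 21
s + l = p + q → change-point (collinear configuration reachable)

change-point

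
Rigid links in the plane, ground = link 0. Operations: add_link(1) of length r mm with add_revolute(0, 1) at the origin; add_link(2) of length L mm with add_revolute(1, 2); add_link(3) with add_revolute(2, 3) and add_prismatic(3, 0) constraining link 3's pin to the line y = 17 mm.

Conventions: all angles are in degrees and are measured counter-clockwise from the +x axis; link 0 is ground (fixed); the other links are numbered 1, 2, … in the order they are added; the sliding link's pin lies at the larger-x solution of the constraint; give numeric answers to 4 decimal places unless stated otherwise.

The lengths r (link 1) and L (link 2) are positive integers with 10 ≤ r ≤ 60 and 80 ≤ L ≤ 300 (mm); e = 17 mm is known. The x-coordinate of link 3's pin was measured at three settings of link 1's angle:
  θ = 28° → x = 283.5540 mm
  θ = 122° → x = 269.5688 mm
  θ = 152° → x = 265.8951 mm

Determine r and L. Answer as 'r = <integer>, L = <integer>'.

constraint per measurement: (x − r cos θ)² + (r sin θ − e)² = L²
subtracting the θ₁ and θ₂ equations cancels the r² and L² terms:
r = (x₁² − x₂²) / (2[(x₁cos θ₁ + e sin θ₁) − (x₂cos θ₂ + e sin θ₂)]) = 10.0000 → r = 10
L² = (x₁ − r cos θ₁)² + (r sin θ₁ − e)² = 75624.9841 → L = 275.0000 → L = 275
check at θ₃=152°: x = 265.8951 (printed 265.8951) ✓

r = 10, L = 275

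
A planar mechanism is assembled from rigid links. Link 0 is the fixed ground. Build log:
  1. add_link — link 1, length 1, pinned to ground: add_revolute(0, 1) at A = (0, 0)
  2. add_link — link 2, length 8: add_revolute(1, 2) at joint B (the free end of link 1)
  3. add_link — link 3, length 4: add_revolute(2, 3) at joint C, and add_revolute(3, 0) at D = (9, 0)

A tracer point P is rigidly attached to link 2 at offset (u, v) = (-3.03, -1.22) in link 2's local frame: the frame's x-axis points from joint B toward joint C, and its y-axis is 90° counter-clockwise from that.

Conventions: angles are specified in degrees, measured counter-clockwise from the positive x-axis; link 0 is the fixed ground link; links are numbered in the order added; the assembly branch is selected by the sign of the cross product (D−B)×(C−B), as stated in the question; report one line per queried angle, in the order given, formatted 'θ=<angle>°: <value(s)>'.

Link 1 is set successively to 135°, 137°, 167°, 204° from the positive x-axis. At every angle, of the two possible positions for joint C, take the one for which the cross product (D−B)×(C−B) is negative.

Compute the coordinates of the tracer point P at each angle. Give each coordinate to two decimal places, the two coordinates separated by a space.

A=(0,0), D=(9.00,0)
θ=135°: B = A + 1.00·(cos135°, sin135°) = (-0.7071, 0.7071)
θ=135°: |BD| = 9.7328
θ=135°: circle(B,8.00) ∩ circle(D,4.00): a=7.3323, h=3.1996
θ=135°:   candidates: C₊=(6.8383,3.3655) cross=31.141; C₋=(6.3734,-3.0167) cross=-31.141
θ=135°:   branch - wants cross < 0 → take C=(6.3734,-3.0167) (cross=-31.141)
θ=135°: ex = (C−B)/|BC| = (0.8851,-0.4655); ey = (0.4655,0.8851)
θ=135°: P = B + -3.03·ex + -1.22·ey = (-3.9567,1.0377)
θ=137°: B = A + 1.00·(cos137°, sin137°) = (-0.7314, 0.6820)
θ=137°: |BD| = 9.7552
θ=137°: circle(B,8.00) ∩ circle(D,4.00): a=7.3378, h=3.1869
θ=137°:   candidates: C₊=(6.8113,3.3481) cross=31.089; C₋=(6.3657,-3.0101) cross=-31.089
θ=137°:   branch - wants cross < 0 → take C=(6.3657,-3.0101) (cross=-31.089)
θ=137°: ex = (C−B)/|BC| = (0.8871,-0.4615); ey = (0.4615,0.8871)
θ=137°: P = B + -3.03·ex + -1.22·ey = (-3.9824,0.9981)
θ=167°: B = A + 1.00·(cos167°, sin167°) = (-0.9744, 0.2250)
θ=167°: |BD| = 9.9769
θ=167°: circle(B,8.00) ∩ circle(D,4.00): a=7.3940, h=3.0543
θ=167°:   candidates: C₊=(6.4866,3.1117) cross=30.472; C₋=(6.3489,-2.9953) cross=-30.472
θ=167°:   branch - wants cross < 0 → take C=(6.3489,-2.9953) (cross=-30.472)
θ=167°: ex = (C−B)/|BC| = (0.9154,-0.4025); ey = (0.4025,0.9154)
θ=167°: P = B + -3.03·ex + -1.22·ey = (-4.2391,0.3278)
θ=204°: B = A + 1.00·(cos204°, sin204°) = (-0.9135, -0.4067)
θ=204°: |BD| = 9.9219
θ=204°: circle(B,8.00) ∩ circle(D,4.00): a=7.3798, h=3.0884
θ=204°:   candidates: C₊=(6.3335,2.9816) cross=30.642; C₋=(6.5867,-3.1900) cross=-30.642
θ=204°:   branch - wants cross < 0 → take C=(6.5867,-3.1900) (cross=-30.642)
θ=204°: ex = (C−B)/|BC| = (0.9375,-0.3479); ey = (0.3479,0.9375)
θ=204°: P = B + -3.03·ex + -1.22·ey = (-4.1787,-0.4964)

θ=135°: -3.96 1.04
θ=137°: -3.98 1.00
θ=167°: -4.24 0.33
θ=204°: -4.18 -0.50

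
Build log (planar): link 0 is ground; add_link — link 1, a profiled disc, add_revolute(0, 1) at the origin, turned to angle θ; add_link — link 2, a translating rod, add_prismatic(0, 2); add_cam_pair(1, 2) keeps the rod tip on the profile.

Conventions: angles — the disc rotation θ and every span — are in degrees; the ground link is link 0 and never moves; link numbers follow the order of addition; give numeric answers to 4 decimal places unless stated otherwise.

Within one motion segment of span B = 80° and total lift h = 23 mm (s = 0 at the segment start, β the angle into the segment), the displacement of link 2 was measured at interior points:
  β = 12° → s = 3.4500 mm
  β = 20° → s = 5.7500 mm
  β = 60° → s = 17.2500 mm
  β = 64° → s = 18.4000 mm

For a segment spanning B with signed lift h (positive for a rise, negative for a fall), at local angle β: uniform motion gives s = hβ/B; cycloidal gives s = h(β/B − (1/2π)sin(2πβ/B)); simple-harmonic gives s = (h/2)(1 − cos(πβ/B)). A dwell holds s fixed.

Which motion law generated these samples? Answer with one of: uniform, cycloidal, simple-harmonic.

candidates at β/B = r: uniform s = h·r (linear in β); cycloidal s = h·(r − sin(2πr)/(2π)); simple-harmonic s = (h/2)(1 − cos(πr))
β=12°: printed 3.4500 | uniform 3.4500, cycloidal 0.4885, simple-harmonic 1.2534
β=20°: printed 5.7500 | uniform 5.7500, cycloidal 2.0894, simple-harmonic 3.3683
β=60°: printed 17.2500 | uniform 17.2500, cycloidal 20.9106, simple-harmonic 19.6317
β=64°: printed 18.4000 | uniform 18.4000, cycloidal 21.8814, simple-harmonic 20.8037
only one law matches every sample → uniform

uniform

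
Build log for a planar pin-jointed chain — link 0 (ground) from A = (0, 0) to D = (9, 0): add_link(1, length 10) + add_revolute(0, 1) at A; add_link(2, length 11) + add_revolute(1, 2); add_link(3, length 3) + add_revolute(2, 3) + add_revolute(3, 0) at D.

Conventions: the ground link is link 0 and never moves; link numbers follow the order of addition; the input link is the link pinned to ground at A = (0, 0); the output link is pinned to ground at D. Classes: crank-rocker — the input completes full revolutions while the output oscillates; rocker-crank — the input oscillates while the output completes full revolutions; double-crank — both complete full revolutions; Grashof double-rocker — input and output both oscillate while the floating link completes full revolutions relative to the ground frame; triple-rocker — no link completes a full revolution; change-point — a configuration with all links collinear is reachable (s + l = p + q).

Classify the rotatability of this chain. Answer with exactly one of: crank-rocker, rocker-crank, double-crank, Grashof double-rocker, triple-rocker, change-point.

lengths: ground=9, input=10, coupler=11, output=3
sorted: s=3 (shortest), l=11 (longest), p+q=19
s + l = 14 vs p + q = 19
s + l < p + q (Grashof) with shortest = output link → rocker-crank

rocker-crank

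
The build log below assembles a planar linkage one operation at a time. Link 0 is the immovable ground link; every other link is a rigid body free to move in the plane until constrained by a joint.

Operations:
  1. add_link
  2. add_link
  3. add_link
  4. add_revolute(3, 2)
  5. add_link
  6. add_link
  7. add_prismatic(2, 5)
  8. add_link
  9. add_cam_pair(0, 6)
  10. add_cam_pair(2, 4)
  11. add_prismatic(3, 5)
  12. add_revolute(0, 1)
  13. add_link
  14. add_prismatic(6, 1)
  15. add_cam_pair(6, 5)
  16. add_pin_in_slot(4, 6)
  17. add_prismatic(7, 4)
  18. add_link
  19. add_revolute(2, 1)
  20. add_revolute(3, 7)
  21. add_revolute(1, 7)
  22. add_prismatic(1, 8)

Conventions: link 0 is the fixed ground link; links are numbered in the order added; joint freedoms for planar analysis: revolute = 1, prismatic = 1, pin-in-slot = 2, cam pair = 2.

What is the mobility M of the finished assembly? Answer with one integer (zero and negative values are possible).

(L,J1,J2)=(1,0,0); link0 fixed
link1: (2,0,0)
link2: (3,0,0)
link3: (4,0,0)
R 3-2 [J1]: (4,1,0)
link4: (5,1,0)
link5: (6,1,0)
P 2-5 [J1]: (6,2,0)
link6: (7,2,0)
C 0-6 [J2]: (7,2,1)
C 2-4 [J2]: (7,2,2)
P 3-5 [J1]: (7,3,2)
R 0-1 [J1]: (7,4,2)
link7: (8,4,2)
P 6-1 [J1]: (8,5,2)
C 6-5 [J2]: (8,5,3)
PS 4-6 [J2]: (8,5,4)
P 7-4 [J1]: (8,6,4)
link8: (9,6,4)
R 2-1 [J1]: (9,7,4)
R 3-7 [J1]: (9,8,4)
R 1-7 [J1]: (9,9,4)
P 1-8 [J1]: (9,10,4)
Grübler: 3·8 − 2·10 − 4 = 0

M = 0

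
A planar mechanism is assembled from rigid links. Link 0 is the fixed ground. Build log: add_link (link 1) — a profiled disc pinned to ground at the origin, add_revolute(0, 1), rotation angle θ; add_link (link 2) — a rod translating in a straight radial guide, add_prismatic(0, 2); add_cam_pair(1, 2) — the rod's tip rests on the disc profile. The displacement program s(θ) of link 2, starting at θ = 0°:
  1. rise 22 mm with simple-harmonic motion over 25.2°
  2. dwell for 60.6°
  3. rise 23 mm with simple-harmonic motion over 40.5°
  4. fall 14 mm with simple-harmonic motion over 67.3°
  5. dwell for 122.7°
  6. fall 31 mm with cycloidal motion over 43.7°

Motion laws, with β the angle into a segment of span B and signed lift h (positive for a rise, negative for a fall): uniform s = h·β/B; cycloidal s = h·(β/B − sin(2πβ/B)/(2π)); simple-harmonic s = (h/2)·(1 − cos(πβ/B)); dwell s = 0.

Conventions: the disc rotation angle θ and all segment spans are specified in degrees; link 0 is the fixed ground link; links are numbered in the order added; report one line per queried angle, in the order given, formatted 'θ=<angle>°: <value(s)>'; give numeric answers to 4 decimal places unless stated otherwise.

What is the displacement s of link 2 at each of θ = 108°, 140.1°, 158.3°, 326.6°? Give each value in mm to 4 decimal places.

seg 1 [0°–25.2°] simple-harmonic, h=22: full span → s += 22 → s = 22.0000
seg 2 [25.2°–85.8°] dwell: s stays 22.0000
seg 3 [85.8°–126.3°] simple-harmonic, h=23: θ=108° here. β=22.2, B=40.5. 23/2·(1 − cos(π·0.5481)) = 13.2329 → s = 35.2329
seg 3 [85.8°–126.3°] simple-harmonic, h=23: full span → s += 23 → s = 45.0000
seg 4 [126.3°–193.6°] simple-harmonic, h=-14: θ=140.1° here. β=13.8, B=67.3. -14/2·(1 − cos(π·0.2051)) = -1.4029 → s = 43.5971
seg 4 [126.3°–193.6°] simple-harmonic, h=-14: θ=158.3° here. β=32, B=67.3. -14/2·(1 − cos(π·0.4755)) = -6.4614 → s = 38.5386
seg 4 [126.3°–193.6°] simple-harmonic, h=-14: full span → s += -14 → s = 31.0000
seg 5 [193.6°–316.3°] dwell: s stays 31.0000
seg 6 [316.3°–360°] cycloidal, h=-31: θ=326.6° here. β=10.3, B=43.7. -31·(0.2357 − sin(2π·0.2357)/(2π)) = -2.3927 → s = 28.6073

θ=108°: 35.2329
θ=140.1°: 43.5971
θ=158.3°: 38.5386
θ=326.6°: 28.6073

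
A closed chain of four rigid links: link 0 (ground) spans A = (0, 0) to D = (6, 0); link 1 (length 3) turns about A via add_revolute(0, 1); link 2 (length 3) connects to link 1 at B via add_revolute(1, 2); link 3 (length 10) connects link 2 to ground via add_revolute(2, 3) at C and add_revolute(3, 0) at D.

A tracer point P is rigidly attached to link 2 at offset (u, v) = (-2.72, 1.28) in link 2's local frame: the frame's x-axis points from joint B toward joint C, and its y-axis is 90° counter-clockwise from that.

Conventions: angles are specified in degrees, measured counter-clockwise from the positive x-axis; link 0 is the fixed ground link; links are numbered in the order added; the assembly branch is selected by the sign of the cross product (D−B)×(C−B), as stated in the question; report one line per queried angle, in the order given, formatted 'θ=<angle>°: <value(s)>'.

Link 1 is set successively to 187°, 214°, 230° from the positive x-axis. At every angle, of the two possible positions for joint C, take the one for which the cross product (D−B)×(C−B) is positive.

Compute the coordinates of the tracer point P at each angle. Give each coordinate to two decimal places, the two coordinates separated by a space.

A=(0,0), D=(6.00,0)
θ=187°: B = A + 3.00·(cos187°, sin187°) = (-2.9776, -0.3656)
θ=187°: |BD| = 8.9851
θ=187°: circle(B,3.00) ∩ circle(D,10.00): a=-0.5714, h=2.9451
θ=187°:   candidates: C₊=(-3.6684,2.5538) cross=26.462; C₋=(-3.4287,-3.3315) cross=-26.462
θ=187°:   branch + wants cross > 0 → take C=(-3.6684,2.5538) (cross=26.462)
θ=187°: ex = (C−B)/|BC| = (-0.2303,0.9731); ey = (-0.9731,-0.2303)
θ=187°: P = B + -2.72·ex + 1.28·ey = (-3.5969,-3.3073)
θ=214°: B = A + 3.00·(cos214°, sin214°) = (-2.4871, -1.6776)
θ=214°: |BD| = 8.6513
θ=214°: circle(B,3.00) ∩ circle(D,10.00): a=-0.9337, h=2.8510
θ=214°:   candidates: C₊=(-3.9559,0.9383) cross=24.665; C₋=(-2.8502,-4.6555) cross=-24.665
θ=214°:   branch + wants cross > 0 → take C=(-3.9559,0.9383) (cross=24.665)
θ=214°: ex = (C−B)/|BC| = (-0.4896,0.8720); ey = (-0.8720,-0.4896)
θ=214°: P = B + -2.72·ex + 1.28·ey = (-2.2715,-4.6760)
θ=230°: B = A + 3.00·(cos230°, sin230°) = (-1.9284, -2.2981)
θ=230°: |BD| = 8.2547
θ=230°: circle(B,3.00) ∩ circle(D,10.00): a=-1.3846, h=2.6613
θ=230°:   candidates: C₊=(-3.9992,-0.1275) cross=21.969; C₋=(-2.5173,-5.2398) cross=-21.969
θ=230°:   branch + wants cross > 0 → take C=(-3.9992,-0.1275) (cross=21.969)
θ=230°: ex = (C−B)/|BC| = (-0.6903,0.7235); ey = (-0.7235,-0.6903)
θ=230°: P = B + -2.72·ex + 1.28·ey = (-0.9770,-5.1497)

θ=187°: -3.60 -3.31
θ=214°: -2.27 -4.68
θ=230°: -0.98 -5.15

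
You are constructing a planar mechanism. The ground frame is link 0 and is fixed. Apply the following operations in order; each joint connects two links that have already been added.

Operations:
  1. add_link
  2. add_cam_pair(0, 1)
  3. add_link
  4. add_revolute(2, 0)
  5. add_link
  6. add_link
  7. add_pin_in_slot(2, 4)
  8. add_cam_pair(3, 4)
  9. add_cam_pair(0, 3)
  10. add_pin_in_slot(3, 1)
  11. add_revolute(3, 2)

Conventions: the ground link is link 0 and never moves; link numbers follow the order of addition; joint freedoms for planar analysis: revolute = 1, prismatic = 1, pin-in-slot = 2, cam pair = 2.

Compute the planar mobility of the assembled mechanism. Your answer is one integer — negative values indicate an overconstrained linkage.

(L,J1,J2)=(1,0,0); link0 fixed
link1: (2,0,0)
C 0-1 [J2]: (2,0,1)
link2: (3,0,1)
R 2-0 [J1]: (3,1,1)
link3: (4,1,1)
link4: (5,1,1)
PS 2-4 [J2]: (5,1,2)
C 3-4 [J2]: (5,1,3)
C 0-3 [J2]: (5,1,4)
PS 3-1 [J2]: (5,1,5)
R 3-2 [J1]: (5,2,5)
Grübler: 3·4 − 2·2 − 5 = 3

M = 3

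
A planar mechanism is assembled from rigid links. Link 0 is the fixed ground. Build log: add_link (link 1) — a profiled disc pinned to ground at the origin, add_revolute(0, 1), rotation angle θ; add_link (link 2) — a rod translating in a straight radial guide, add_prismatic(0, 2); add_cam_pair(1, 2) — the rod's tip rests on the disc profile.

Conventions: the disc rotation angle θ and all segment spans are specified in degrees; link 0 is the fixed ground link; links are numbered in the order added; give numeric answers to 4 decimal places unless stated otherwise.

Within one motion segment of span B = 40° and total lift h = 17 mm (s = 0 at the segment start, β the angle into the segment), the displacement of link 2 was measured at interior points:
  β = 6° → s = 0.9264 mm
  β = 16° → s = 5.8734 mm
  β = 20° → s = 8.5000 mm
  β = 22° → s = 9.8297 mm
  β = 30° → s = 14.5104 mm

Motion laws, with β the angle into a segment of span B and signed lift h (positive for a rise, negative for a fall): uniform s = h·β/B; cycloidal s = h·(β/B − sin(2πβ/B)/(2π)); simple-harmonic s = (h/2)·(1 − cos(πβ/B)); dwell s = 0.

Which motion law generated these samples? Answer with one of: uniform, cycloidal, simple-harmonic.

candidates at β/B = r: uniform s = h·r (linear in β); cycloidal s = h·(r − sin(2πr)/(2π)); simple-harmonic s = (h/2)(1 − cos(πr))
β=6°: printed 0.9264 | uniform 2.5500, cycloidal 0.3611, simple-harmonic 0.9264
β=16°: printed 5.8734 | uniform 6.8000, cycloidal 5.2097, simple-harmonic 5.8734
β=20°: printed 8.5000 | uniform 8.5000, cycloidal 8.5000, simple-harmonic 8.5000
β=22°: printed 9.8297 | uniform 9.3500, cycloidal 10.1861, simple-harmonic 9.8297
β=30°: printed 14.5104 | uniform 12.7500, cycloidal 15.4556, simple-harmonic 14.5104
only one law matches every sample → simple-harmonic

simple-harmonic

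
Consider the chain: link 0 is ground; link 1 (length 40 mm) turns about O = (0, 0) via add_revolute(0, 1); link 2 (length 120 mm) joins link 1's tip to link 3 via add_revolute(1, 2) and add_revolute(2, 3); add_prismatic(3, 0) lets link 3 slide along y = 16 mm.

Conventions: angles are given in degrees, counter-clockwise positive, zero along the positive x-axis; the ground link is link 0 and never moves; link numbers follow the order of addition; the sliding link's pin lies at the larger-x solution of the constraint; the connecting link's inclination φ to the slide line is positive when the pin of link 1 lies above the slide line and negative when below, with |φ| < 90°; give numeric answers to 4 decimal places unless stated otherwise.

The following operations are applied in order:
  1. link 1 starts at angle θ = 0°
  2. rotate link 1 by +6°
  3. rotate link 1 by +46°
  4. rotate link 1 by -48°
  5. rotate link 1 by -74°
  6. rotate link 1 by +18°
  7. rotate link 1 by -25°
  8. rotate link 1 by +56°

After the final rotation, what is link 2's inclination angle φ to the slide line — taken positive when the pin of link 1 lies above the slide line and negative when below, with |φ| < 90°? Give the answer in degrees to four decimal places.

geometry: r = 40 mm, L = 120 mm, e = 16 mm; θ starts at 0°
rotate link 1 by +6°: θ ← 0° +6° = 6°
rotate link 1 by +46°: θ ← 6° +46° = 52°
rotate link 1 by -48°: θ ← 52° -48° = 4°
rotate link 1 by -74°: θ ← 4° -74° = -70°
rotate link 1 by +18°: θ ← -70° +18° = -52°
rotate link 1 by -25°: θ ← -52° -25° = -77°
rotate link 1 by +56°: θ ← -77° +56° = -21°
h = r sin θ − e = -14.334718 − 16 = -30.334718
sin φ = h / L = -30.334718 / 120 = -0.25278932
φ = arcsin(-0.25278932) = -14.642631°

-14.6426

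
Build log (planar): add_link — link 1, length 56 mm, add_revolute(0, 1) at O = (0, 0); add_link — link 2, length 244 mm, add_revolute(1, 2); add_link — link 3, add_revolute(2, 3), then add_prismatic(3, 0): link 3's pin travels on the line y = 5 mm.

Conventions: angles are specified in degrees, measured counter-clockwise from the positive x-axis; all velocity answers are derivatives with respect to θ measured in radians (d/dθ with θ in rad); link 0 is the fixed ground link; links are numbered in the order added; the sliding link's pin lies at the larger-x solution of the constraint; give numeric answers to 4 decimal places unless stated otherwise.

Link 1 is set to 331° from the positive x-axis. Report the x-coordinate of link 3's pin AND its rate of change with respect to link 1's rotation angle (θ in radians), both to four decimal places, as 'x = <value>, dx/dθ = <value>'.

geometry: r = 56 mm, L = 244 mm, e = 5 mm
crank pin P = (r cos θ, r sin θ) = (48.978704, -27.149339)
h = r sin θ − e = -27.149339 − 5 = -32.149339
x = r cos θ + √(L² − h²) = 48.978704 + 241.872735 = 290.851439
dx/dθ = −r sin θ − h·r cos θ/√(L² − h²) (θ in radians; h = -32.149339) = 33.659510

x = 290.8514, dx/dθ = 33.6595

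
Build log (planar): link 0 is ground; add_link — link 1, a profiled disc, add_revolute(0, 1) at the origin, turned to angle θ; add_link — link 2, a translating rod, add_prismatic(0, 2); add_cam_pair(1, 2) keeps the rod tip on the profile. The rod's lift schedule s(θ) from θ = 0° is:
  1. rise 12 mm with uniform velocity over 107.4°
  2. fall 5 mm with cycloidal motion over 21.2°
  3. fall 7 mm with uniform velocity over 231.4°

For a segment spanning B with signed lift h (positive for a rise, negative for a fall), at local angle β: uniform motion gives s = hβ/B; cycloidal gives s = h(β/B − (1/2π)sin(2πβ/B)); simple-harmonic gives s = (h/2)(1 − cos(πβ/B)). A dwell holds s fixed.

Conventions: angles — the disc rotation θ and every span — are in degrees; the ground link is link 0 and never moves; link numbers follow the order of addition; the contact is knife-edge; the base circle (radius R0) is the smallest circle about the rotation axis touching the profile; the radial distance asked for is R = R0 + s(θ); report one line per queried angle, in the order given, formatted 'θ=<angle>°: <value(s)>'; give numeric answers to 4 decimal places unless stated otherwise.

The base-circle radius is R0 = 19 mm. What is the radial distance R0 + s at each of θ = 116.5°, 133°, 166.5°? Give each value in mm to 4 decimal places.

seg 1 [0°–107.4°] uniform, h=12: full span → s += 12 → s = 12.0000
seg 2 [107.4°–128.6°] cycloidal, h=-5: θ=116.5° here. β=9.1, B=21.2. -5·(0.4292 − sin(2π·0.4292)/(2π)) = -1.8040 → s = 10.1960
seg 2 [107.4°–128.6°] cycloidal, h=-5: full span → s += -5 → s = 7.0000
seg 3 [128.6°–360°] uniform, h=-7: θ=133° here. β=4.4, B=231.4. -7·4.4/231.4 = -0.1331 → s = 6.8669
seg 3 [128.6°–360°] uniform, h=-7: θ=166.5° here. β=37.9, B=231.4. -7·37.9/231.4 = -1.1465 → s = 5.8535
θ=116.5°: R = R0 + s = 19 + 10.1960 = 29.1960
θ=133°: R = R0 + s = 19 + 6.8669 = 25.8669
θ=166.5°: R = R0 + s = 19 + 5.8535 = 24.8535

θ=116.5°: 29.1960
θ=133°: 25.8669
θ=166.5°: 24.8535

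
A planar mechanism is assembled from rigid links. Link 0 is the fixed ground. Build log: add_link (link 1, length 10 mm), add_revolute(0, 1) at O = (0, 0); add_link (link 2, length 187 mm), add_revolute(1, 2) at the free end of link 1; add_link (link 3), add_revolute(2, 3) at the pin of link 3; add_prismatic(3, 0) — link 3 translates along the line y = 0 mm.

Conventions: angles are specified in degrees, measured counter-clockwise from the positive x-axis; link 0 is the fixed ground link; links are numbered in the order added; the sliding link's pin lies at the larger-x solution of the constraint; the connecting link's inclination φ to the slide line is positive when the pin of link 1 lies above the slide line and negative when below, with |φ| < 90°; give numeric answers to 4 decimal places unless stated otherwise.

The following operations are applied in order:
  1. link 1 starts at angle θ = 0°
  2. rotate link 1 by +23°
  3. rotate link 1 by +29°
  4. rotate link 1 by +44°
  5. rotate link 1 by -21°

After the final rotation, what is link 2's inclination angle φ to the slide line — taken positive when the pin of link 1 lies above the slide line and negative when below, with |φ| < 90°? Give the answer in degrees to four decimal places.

geometry: r = 10 mm, L = 187 mm, e = 0 mm; θ starts at 0°
rotate link 1 by +23°: θ ← 0° +23° = 23°
rotate link 1 by +29°: θ ← 23° +29° = 52°
rotate link 1 by +44°: θ ← 52° +44° = 96°
rotate link 1 by -21°: θ ← 96° -21° = 75°
h = r sin θ − e = 9.659258 − 0 = 9.659258
sin φ = h / L = 9.659258 / 187 = 0.05165379
φ = arcsin(0.05165379) = 2.960862°

2.9609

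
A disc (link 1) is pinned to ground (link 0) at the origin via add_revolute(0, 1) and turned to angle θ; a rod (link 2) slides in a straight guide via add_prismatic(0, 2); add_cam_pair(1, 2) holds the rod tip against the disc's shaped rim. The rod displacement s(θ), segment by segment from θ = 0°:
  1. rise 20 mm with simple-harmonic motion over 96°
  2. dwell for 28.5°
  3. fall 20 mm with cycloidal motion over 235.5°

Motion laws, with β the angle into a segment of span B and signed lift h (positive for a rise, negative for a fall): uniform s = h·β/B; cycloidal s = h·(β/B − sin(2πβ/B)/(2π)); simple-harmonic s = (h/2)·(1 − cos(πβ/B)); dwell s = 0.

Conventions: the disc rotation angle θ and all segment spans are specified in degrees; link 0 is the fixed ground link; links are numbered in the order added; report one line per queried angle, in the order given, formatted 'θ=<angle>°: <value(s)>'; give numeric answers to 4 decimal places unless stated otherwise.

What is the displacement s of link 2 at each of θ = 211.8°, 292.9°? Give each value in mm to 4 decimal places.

segment 1 (0° to 96°, simple-harmonic, h = 20) is passed completely: s = 0.0000 + (20) = 20.0000
segment 2 (96° to 124.5°, dwell): s unchanged at 20.0000
θ = 211.8° falls in segment 3 (124.5° to 360°, cycloidal, h = -20): β = 211.8 − 124.5 = 87.3°, B = 235.5°; Δs = -20·(0.3707 − sin(2π·0.3707)/(2π)) = -5.1032; s = 20.0000 − 5.1032 = 14.8968
θ = 292.9° falls in segment 3 (124.5° to 360°, cycloidal, h = -20): β = 292.9 − 124.5 = 168.4°, B = 235.5°; Δs = -20·(0.7151 − sin(2π·0.7151)/(2π)) = -17.4082; s = 20.0000 − 17.4082 = 2.5918

θ=211.8°: 14.8968
θ=292.9°: 2.5918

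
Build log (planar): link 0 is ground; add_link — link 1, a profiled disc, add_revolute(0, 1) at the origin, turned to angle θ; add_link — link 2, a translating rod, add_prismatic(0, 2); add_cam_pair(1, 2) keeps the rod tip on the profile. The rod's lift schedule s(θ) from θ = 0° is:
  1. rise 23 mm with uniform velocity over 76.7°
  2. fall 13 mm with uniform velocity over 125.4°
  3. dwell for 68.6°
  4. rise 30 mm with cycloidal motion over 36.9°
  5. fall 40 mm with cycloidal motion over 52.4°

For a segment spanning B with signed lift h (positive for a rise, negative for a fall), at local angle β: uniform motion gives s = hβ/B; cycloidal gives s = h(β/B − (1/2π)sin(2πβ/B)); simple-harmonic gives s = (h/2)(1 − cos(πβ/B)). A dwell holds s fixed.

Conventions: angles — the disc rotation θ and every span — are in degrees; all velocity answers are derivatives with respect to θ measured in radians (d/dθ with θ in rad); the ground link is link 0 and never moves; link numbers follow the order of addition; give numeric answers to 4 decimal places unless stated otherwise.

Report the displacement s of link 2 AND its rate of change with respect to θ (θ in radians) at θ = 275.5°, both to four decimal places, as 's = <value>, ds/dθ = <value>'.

seg 1 [0°–76.7°] uniform, h=23: full span → s += 23 → s = 23.0000
seg 2 [76.7°–202.1°] uniform, h=-13: full span → s += -13 → s = 10.0000
seg 3 [202.1°–270.7°] dwell: s stays 10.0000
seg 4 [270.7°–307.6°] cycloidal, h=30: θ=275.5° here. β=4.8, B=36.9. 30·(0.1301 − sin(2π·0.1301)/(2π)) = 0.4202 → s = 10.4202
velocity in seg [270.7°–307.6°] (cycloidal), θ in radians: β = 4.8° = 0.0838 rad, B = 36.9° = 0.6440 rad; ds/dθ = (h/B)(1 − cos(2πβ/B)) = (30/0.6440)(1 − cos(2π·0.1301)) = 14.711756 mm/rad

s = 10.4202, ds/dθ = 14.7118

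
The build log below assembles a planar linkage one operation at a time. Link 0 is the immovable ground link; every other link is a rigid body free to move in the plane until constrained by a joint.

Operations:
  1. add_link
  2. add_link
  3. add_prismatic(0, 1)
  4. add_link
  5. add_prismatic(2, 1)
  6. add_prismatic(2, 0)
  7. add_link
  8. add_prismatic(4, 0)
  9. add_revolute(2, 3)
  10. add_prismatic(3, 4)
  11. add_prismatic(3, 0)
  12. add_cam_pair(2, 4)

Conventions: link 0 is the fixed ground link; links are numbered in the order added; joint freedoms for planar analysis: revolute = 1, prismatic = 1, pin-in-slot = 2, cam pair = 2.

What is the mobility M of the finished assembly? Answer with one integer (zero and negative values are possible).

(L,J1,J2)=(1,0,0); link0 fixed
link1: (2,0,0)
link2: (3,0,0)
P 0-1 [J1]: (3,1,0)
link3: (4,1,0)
P 2-1 [J1]: (4,2,0)
P 2-0 [J1]: (4,3,0)
link4: (5,3,0)
P 4-0 [J1]: (5,4,0)
R 2-3 [J1]: (5,5,0)
P 3-4 [J1]: (5,6,0)
P 3-0 [J1]: (5,7,0)
C 2-4 [J2]: (5,7,1)
Grübler: 3·4 − 2·7 − 1 = -3

M = -3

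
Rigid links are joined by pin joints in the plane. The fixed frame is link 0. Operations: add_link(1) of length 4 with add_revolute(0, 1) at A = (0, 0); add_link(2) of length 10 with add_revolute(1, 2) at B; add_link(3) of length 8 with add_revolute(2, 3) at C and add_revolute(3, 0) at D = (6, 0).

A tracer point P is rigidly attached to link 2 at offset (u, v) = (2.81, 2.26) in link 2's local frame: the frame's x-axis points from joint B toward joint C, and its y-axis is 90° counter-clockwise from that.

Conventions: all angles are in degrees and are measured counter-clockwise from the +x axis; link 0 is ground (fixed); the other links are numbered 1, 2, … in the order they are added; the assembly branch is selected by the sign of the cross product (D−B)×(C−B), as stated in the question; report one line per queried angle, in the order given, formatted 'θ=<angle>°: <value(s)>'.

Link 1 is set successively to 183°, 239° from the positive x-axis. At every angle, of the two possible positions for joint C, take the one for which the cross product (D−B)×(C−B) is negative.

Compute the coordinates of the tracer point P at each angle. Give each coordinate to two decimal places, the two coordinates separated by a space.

A=(0,0), D=(6.00,0)
θ=183°: B = A + 4.00·(cos183°, sin183°) = (-3.9945, -0.2093)
θ=183°: |BD| = 9.9967
θ=183°: circle(B,10.00) ∩ circle(D,8.00): a=6.7989, h=7.3331
θ=183°:   candidates: C₊=(2.6494,7.2645) cross=73.307; C₋=(2.9565,-7.3985) cross=-73.307
θ=183°:   branch - wants cross < 0 → take C=(2.9565,-7.3985) (cross=-73.307)
θ=183°: ex = (C−B)/|BC| = (0.6951,-0.7189); ey = (0.7189,0.6951)
θ=183°: P = B + 2.81·ex + 2.26·ey = (-0.4165,-0.6586)
θ=239°: B = A + 4.00·(cos239°, sin239°) = (-2.0602, -3.4287)
θ=239°: |BD| = 8.7591
θ=239°: circle(B,10.00) ∩ circle(D,8.00): a=6.4346, h=7.6548
θ=239°:   candidates: C₊=(0.8645,6.1341) cross=67.049; C₋=(6.8574,-7.9539) cross=-67.049
θ=239°:   branch - wants cross < 0 → take C=(6.8574,-7.9539) (cross=-67.049)
θ=239°: ex = (C−B)/|BC| = (0.8918,-0.4525); ey = (0.4525,0.8918)
θ=239°: P = B + 2.81·ex + 2.26·ey = (1.4684,-2.6849)

θ=183°: -0.42 -0.66
θ=239°: 1.47 -2.68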